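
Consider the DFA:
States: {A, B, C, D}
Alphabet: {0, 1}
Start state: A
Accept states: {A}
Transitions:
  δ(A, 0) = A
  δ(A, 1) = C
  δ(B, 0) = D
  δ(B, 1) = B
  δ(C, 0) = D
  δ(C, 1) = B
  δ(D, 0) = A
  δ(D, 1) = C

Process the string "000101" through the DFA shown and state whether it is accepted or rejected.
Processing string "000101":
  A --0--> A
  A --0--> A
  A --0--> A
  A --1--> C
  C --0--> D
  D --1--> C
Final state: C
Accept states: {A}
No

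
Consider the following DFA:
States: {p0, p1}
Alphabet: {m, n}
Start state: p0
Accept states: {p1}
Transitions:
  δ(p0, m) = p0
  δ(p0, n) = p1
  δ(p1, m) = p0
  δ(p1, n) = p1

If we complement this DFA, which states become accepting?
Complement accept states = All states \ Original accept states
= {p0, p1} \ {p1}
{p0}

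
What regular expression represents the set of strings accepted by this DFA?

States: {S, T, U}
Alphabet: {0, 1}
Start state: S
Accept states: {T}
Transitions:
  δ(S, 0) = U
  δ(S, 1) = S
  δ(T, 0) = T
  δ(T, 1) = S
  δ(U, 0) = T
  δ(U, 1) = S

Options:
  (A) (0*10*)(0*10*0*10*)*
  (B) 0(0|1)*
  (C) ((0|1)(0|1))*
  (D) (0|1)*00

Check each option against the DFA on short strings; one disagreement eliminates an option:
  (A) (0*10*)(0*10*0*10*)*: on '1' the DFA goes S → S and rejects (S ∉ Accept), but the regex matches it → eliminate
  (B) 0(0|1)*: on '0' the DFA goes S → U and rejects (U ∉ Accept), but the regex matches it → eliminate
  (C) ((0|1)(0|1))*: on ε the DFA stays in S and rejects (S ∉ Accept), but the regex matches it → eliminate
  (D) (0|1)*00: agrees with the DFA on every string of length ≤ 6
Only (D) is consistent with the DFA.
(D) (0|1)*00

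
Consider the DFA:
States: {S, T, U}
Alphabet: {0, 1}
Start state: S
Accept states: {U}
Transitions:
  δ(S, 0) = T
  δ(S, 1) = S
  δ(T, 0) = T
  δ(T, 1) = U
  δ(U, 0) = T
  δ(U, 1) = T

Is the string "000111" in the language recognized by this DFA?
Processing string "000111":
  S --0--> T
  T --0--> T
  T --0--> T
  T --1--> U
  U --1--> T
  T --1--> U
Final state: U
Accept states: {U}
Yes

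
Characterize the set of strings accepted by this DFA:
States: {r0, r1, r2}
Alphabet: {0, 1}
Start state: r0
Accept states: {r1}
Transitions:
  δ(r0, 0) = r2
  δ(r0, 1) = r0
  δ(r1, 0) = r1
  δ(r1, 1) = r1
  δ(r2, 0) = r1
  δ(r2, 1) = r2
Testing a few strings:
  '0110' → accept
  '0011' → accept
  '00' → accept
  '1' → reject
State roles: r0=zero 0's seen; r1=≥ two 0's seen; r2=one 0 seen
All binary strings containing at least two 0's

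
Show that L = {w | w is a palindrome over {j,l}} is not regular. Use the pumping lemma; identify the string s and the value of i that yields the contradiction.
Assume L is regular with pumping length p. Idea: pumping the leading j-block breaks the symmetry.
Choose s = j^p l j^p (a palindrome of length 2p+1 ≥ p). By the pumping lemma, s = xyz with |xy| ≤ p, |y| > 0, so y = j^k with k > 0 (xy lies entirely in the first j^p). Then xy²z = j^(p+k) l j^p, which is not a palindrome since p+k ≠ p.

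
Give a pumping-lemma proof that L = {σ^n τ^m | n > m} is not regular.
Assume L is regular with pumping length p. Idea: pumping down the σ-block drops the σ-count to at most the τ-count.
Choose s = σ^(p+1) τ^p ∈ L (|s| = 2p+1 ≥ p). By the pumping lemma, s = xyz with |xy| ≤ p, |y| > 0, so y = σ^k with k ≥ 1. Take i = 0: xz = σ^(p+1−k) τ^p. Since k ≥ 1, p+1−k ≤ p, so the number of σ's is no longer strictly greater than the number of τ's, hence xz ∉ L.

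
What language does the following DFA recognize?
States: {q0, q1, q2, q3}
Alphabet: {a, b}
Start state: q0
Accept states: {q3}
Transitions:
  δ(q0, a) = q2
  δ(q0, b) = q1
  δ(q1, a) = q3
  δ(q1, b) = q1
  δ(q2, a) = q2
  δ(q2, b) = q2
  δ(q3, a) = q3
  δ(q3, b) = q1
Testing a few strings:
  'b' → reject
  'aab' → reject
  'aabb' → reject
  'abba' → reject
State roles: q0=no input read; q1=started with b, last symbol b; q2=started with a (dead); q3=started with b, last symbol a
All strings over {a,b} that start with b and end with a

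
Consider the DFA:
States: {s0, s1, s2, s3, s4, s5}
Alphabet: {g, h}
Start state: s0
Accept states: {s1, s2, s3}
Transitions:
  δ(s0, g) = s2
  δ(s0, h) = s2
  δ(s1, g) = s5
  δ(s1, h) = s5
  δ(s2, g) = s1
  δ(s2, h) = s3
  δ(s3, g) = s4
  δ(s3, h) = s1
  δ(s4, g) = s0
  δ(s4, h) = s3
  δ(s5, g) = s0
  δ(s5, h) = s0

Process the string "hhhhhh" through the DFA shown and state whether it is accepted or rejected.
Processing string "hhhhhh":
  s0 --h--> s2
  s2 --h--> s3
  s3 --h--> s1
  s1 --h--> s5
  s5 --h--> s0
  s0 --h--> s2
Final state: s2
Accept states: {s1, s2, s3}
Yes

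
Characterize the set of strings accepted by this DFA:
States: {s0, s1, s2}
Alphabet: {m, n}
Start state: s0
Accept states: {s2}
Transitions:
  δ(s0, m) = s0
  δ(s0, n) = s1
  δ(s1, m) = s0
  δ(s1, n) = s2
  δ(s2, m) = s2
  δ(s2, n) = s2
Testing a few strings:
  'm' → reject
  'mm' → reject
  'n' → reject
  'nnnm' → accept
State roles: s0=no progress toward nn; s1=one trailing n; s2=substring nn seen
All strings over {m,n} containing the substring nn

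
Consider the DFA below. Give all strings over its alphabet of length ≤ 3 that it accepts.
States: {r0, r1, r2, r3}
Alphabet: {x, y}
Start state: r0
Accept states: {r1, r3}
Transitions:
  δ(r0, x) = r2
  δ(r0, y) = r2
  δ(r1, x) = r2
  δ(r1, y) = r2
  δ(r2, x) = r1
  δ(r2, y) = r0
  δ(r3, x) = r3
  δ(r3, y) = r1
xx, yx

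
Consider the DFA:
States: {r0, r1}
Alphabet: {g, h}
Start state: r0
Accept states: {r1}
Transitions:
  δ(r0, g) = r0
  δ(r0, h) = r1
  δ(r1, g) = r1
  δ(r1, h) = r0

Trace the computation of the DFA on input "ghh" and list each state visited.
read 'g': r0 → r0
  read 'h': r0 → r1
  read 'h': r1 → r0
r0 -> r0 -> r1 -> r0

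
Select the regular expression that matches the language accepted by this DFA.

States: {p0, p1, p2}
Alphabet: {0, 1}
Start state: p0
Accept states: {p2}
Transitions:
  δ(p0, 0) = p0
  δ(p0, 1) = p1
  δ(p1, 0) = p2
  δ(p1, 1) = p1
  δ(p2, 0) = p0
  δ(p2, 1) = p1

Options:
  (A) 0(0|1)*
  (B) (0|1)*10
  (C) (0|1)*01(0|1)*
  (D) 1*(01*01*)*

Check each option against the DFA on short strings; one disagreement eliminates an option:
  (A) 0(0|1)*: on '0' the DFA goes p0 → p0 and rejects (p0 ∉ Accept), but the regex matches it → eliminate
  (B) (0|1)*10: agrees with the DFA on every string of length ≤ 6
  (C) (0|1)*01(0|1)*: on '01' the DFA goes p0 → p0 → p1 and rejects (p1 ∉ Accept), but the regex matches it → eliminate
  (D) 1*(01*01*)*: on ε the DFA stays in p0 and rejects (p0 ∉ Accept), but the regex matches it → eliminate
Only (B) is consistent with the DFA.
(B) (0|1)*10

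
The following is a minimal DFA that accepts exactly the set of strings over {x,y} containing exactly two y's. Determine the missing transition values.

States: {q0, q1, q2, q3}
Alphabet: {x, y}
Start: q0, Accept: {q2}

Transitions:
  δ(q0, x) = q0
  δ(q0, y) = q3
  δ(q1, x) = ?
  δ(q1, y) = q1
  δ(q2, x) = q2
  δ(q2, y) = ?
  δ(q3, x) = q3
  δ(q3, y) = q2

From the language and accept set, identify what each state tracks — q0: zero y's; q1: ≥ three y's (dead); q2: two y's; q3: one y.
Each missing δ(q, a) is the state matching the new tracked value after reading a.
δ(q1, x) = q1; δ(q2, y) = q1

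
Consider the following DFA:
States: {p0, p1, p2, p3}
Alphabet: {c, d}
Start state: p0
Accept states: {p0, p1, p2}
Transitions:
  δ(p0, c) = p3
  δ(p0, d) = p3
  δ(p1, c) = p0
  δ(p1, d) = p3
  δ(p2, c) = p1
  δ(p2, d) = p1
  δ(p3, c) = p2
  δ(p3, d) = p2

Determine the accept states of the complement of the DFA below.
Complement accept states = All states \ Original accept states
= {p0, p1, p2, p3} \ {p0, p1, p2}
{p3}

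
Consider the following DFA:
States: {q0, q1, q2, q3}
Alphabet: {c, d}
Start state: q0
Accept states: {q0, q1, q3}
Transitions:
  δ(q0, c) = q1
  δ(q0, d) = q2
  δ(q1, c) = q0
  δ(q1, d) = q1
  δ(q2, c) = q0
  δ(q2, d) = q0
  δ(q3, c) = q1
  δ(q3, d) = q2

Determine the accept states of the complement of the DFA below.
Complement accept states = All states \ Original accept states
= {q0, q1, q2, q3} \ {q0, q1, q3}
{q2}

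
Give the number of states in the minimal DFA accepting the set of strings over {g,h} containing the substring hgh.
By Myhill–Nerode, count the distinguishable equivalence classes: 4 classes — one per longest suffix of the input that is a prefix of 'hgh' (lengths 0 through 2), plus an absorbing 'already seen hgh' class.
4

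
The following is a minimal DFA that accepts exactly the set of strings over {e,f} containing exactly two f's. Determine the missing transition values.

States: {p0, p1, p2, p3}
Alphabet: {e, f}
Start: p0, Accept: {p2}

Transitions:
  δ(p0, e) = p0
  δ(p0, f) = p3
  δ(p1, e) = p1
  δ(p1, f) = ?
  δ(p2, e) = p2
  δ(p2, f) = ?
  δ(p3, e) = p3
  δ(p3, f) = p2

From the language and accept set, identify what each state tracks — p0: zero f's; p1: ≥ three f's (dead); p2: two f's; p3: one f.
Each missing δ(q, a) is the state matching the new tracked value after reading a.
δ(p1, f) = p1; δ(p2, f) = p1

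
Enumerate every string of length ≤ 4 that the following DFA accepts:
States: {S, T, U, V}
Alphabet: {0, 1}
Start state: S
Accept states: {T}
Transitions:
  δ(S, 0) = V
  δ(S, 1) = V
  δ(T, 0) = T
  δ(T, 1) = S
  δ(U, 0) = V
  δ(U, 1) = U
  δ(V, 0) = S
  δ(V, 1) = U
None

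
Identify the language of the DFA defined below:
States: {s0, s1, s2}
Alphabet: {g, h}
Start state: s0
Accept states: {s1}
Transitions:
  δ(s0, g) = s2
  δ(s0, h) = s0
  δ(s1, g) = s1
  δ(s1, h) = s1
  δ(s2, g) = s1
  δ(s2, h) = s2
Testing a few strings:
  'ghgh' → accept
  'g' → reject
  'hghh' → reject
  'ghhg' → accept
State roles: s0=zero g's seen; s1=≥ two g's seen; s2=one g seen
All strings over {g,h} containing at least two g's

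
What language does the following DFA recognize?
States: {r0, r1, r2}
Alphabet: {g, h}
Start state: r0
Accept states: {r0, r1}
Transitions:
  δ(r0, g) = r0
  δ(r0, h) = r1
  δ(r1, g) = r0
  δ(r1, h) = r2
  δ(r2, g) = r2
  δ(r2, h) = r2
Testing a few strings:
  'gghg' → accept
  'g' → accept
  'ghh' → reject
  'gh' → accept
State roles: r0=last symbol not h (ok); r1=last symbol h (ok); r2=saw hh (dead)
All strings over {g,h} with no two consecutive h's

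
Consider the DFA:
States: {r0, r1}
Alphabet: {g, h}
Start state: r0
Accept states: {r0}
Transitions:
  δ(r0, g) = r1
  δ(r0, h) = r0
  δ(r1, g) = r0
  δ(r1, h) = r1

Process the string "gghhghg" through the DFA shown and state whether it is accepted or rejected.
Processing string "gghhghg":
  r0 --g--> r1
  r1 --g--> r0
  r0 --h--> r0
  r0 --h--> r0
  r0 --g--> r1
  r1 --h--> r1
  r1 --g--> r0
Final state: r0
Accept states: {r0}
Yes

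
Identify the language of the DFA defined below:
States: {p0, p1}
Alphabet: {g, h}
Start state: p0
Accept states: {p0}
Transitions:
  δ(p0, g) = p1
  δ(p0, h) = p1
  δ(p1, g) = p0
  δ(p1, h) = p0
Testing a few strings:
  'hhh' → reject
  'gh' → accept
  'h' → reject
  'ggg' → reject
State roles: p0=even length so far; p1=odd length so far
All strings over {g,h} of even length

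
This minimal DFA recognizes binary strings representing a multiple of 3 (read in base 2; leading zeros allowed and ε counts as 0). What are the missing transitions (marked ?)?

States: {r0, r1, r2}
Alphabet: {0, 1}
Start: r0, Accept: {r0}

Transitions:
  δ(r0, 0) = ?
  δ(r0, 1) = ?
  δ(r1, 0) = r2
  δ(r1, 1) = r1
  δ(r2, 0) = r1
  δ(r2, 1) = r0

From the language and accept set, identify what each state tracks — r0: value ≡ 0 (mod 3); r1: value ≡ 2 (mod 3); r2: value ≡ 1 (mod 3).
Each missing δ(q, a) is the state matching the new tracked value after reading a.
δ(r0, 0) = r0; δ(r0, 1) = r2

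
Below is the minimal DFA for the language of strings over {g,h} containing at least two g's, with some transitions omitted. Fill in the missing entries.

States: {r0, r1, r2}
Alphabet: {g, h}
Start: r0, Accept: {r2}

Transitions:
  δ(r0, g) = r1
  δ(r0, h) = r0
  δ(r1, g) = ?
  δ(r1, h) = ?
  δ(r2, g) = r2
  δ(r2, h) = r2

From the language and accept set, identify what each state tracks — r0: zero g's seen; r1: one g seen; r2: ≥ two g's seen.
Each missing δ(q, a) is the state matching the new tracked value after reading a.
δ(r1, g) = r2; δ(r1, h) = r1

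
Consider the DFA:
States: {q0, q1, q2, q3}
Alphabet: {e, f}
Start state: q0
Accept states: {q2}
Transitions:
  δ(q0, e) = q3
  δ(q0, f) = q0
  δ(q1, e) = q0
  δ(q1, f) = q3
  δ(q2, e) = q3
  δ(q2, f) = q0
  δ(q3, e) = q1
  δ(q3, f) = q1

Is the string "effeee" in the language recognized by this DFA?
Processing string "effeee":
  q0 --e--> q3
  q3 --f--> q1
  q1 --f--> q3
  q3 --e--> q1
  q1 --e--> q0
  q0 --e--> q3
Final state: q3
Accept states: {q2}
No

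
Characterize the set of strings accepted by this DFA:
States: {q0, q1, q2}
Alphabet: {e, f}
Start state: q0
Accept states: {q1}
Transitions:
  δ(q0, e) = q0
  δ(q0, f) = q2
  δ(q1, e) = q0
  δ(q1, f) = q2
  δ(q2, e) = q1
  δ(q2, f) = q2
Testing a few strings:
  'efe' → accept
  'eff' → reject
  'eefe' → accept
  'eef' → reject
State roles: q0=no suffix match; q1=suffix is fe; q2=one trailing f
All strings over {e,f} ending with fe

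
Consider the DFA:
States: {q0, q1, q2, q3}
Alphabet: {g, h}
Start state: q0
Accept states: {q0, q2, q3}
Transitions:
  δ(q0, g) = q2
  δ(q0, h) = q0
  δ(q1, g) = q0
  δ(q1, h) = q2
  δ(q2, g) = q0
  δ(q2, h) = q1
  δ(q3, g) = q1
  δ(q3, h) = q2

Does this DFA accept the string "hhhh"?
Processing string "hhhh":
  q0 --h--> q0
  q0 --h--> q0
  q0 --h--> q0
  q0 --h--> q0
Final state: q0
Accept states: {q0, q2, q3}
Yes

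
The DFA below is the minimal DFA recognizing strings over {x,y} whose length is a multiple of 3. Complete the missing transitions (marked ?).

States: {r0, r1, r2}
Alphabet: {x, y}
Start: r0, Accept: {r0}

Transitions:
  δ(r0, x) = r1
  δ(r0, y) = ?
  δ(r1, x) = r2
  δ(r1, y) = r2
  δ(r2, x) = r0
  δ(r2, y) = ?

From the language and accept set, identify what each state tracks — r0: length ≡ 0 (mod 3); r1: length ≡ 1 (mod 3); r2: length ≡ 2 (mod 3).
Each missing δ(q, a) is the state matching the new tracked value after reading a.
δ(r0, y) = r1; δ(r2, y) = r0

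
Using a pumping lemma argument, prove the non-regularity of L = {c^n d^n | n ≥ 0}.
Assume L is regular with pumping length p. Idea: pumping the c-block changes the count balance.
Choose s = c^p d^p (length 2p ≥ p). By the pumping lemma, s = xyz with |xy| ≤ p, |y| > 0. So y = c^k for some k > 0 (since xy is entirely within the c's). Pumping gives xy²z = c^(p+k) d^p, which is not in L since p+k ≠ p.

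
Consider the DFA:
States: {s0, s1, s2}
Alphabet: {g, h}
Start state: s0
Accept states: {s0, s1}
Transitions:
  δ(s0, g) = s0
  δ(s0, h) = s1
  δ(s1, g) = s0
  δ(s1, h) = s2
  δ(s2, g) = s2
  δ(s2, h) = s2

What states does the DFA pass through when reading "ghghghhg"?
read 'g': s0 → s0
  read 'h': s0 → s1
  read 'g': s1 → s0
  read 'h': s0 → s1
  read 'g': s1 → s0
  read 'h': s0 → s1
  read 'h': s1 → s2
  read 'g': s2 → s2
s0 -> s0 -> s1 -> s0 -> s1 -> s0 -> s1 -> s2 -> s2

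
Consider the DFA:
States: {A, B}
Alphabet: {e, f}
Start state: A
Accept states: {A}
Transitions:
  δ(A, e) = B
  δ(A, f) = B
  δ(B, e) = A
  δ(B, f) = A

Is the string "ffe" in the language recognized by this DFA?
Processing string "ffe":
  A --f--> B
  B --f--> A
  A --e--> B
Final state: B
Accept states: {A}
No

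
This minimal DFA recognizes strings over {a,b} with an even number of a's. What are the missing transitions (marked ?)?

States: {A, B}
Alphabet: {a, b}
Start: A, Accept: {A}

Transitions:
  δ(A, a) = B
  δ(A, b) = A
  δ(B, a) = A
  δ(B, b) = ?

From the language and accept set, identify what each state tracks — A: even number of a's so far; B: odd number of a's so far.
Each missing δ(q, a) is the state matching the new tracked value after reading a.
δ(B, b) = B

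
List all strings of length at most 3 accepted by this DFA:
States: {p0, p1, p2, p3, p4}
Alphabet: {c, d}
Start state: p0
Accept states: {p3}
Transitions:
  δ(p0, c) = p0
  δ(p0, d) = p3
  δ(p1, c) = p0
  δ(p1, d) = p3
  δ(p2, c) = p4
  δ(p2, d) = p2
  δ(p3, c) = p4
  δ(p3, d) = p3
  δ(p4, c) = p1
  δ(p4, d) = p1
d, cd, dd, ccd, cdd, ddd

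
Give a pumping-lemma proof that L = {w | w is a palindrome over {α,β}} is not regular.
Assume L is regular with pumping length p. Idea: pumping the leading α-block breaks the symmetry.
Choose s = α^p β α^p (a palindrome of length 2p+1 ≥ p). By the pumping lemma, s = xyz with |xy| ≤ p, |y| > 0, so y = α^k with k > 0 (xy lies entirely in the first α^p). Then xy²z = α^(p+k) β α^p, which is not a palindrome since p+k ≠ p.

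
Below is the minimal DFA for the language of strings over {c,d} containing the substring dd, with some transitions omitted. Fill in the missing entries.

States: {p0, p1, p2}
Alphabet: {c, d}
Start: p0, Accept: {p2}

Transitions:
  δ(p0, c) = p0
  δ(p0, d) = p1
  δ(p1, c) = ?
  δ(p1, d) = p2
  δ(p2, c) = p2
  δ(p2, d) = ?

From the language and accept set, identify what each state tracks — p0: no progress toward dd; p1: one trailing d; p2: substring dd seen.
Each missing δ(q, a) is the state matching the new tracked value after reading a.
δ(p1, c) = p0; δ(p2, d) = p2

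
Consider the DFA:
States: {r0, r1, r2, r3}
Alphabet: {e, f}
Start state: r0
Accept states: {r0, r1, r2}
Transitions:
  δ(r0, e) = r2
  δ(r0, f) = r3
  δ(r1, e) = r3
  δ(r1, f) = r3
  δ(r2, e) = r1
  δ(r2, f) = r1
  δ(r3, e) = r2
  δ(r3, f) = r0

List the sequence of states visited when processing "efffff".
read 'e': r0 → r2
  read 'f': r2 → r1
  read 'f': r1 → r3
  read 'f': r3 → r0
  read 'f': r0 → r3
  read 'f': r3 → r0
r0 -> r2 -> r1 -> r3 -> r0 -> r3 -> r0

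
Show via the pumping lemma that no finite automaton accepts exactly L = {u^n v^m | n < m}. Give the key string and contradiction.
Assume L is regular with pumping length p. Idea: pumping up the u-block makes the u-count reach the v-count.
Choose s = u^p v^(p+1) ∈ L. By the pumping lemma, s = xyz with |xy| ≤ p, |y| > 0, so y = u^k with k ≥ 1. Then xy²z = u^(p+k) v^(p+1). Since p+k ≥ p+1, the number of u's is no longer strictly less than the number of v's, so xy²z ∉ L.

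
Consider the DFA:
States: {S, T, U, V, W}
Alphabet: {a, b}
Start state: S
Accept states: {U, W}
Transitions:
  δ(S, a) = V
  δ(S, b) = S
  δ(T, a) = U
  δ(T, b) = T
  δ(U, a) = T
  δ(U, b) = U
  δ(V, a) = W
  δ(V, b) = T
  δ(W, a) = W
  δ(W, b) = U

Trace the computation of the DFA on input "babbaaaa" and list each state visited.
read 'b': S → S
  read 'a': S → V
  read 'b': V → T
  read 'b': T → T
  read 'a': T → U
  read 'a': U → T
  read 'a': T → U
  read 'a': U → T
S -> S -> V -> T -> T -> U -> T -> U -> T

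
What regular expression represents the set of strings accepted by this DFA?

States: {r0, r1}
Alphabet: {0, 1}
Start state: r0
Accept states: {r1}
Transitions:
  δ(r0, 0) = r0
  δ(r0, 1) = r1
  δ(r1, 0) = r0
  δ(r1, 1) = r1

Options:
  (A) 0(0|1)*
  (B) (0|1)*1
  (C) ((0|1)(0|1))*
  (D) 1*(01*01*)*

Check each option against the DFA on short strings; one disagreement eliminates an option:
  (A) 0(0|1)*: on '0' the DFA goes r0 → r0 and rejects (r0 ∉ Accept), but the regex matches it → eliminate
  (B) (0|1)*1: agrees with the DFA on every string of length ≤ 6
  (C) ((0|1)(0|1))*: on ε the DFA stays in r0 and rejects (r0 ∉ Accept), but the regex matches it → eliminate
  (D) 1*(01*01*)*: on ε the DFA stays in r0 and rejects (r0 ∉ Accept), but the regex matches it → eliminate
Only (B) is consistent with the DFA.
(B) (0|1)*1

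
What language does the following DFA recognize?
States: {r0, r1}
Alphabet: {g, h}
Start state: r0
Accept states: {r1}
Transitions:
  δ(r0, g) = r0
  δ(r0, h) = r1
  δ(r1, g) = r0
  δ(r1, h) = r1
Testing a few strings:
  'h' → accept
  'hh' → accept
  'gh' → accept
  'g' → reject
State roles: r0=last symbol not h; r1=last symbol is h
All strings over {g,h} ending with h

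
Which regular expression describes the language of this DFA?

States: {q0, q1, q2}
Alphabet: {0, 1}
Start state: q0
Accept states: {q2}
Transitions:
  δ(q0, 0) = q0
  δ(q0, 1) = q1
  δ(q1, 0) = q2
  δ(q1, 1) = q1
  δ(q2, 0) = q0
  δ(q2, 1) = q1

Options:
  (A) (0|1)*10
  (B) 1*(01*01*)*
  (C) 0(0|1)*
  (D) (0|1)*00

Check each option against the DFA on short strings; one disagreement eliminates an option:
  (A) (0|1)*10: agrees with the DFA on every string of length ≤ 6
  (B) 1*(01*01*)*: on ε the DFA stays in q0 and rejects (q0 ∉ Accept), but the regex matches it → eliminate
  (C) 0(0|1)*: on '0' the DFA goes q0 → q0 and rejects (q0 ∉ Accept), but the regex matches it → eliminate
  (D) (0|1)*00: on '00' the DFA goes q0 → q0 → q0 and rejects (q0 ∉ Accept), but the regex matches it → eliminate
Only (A) is consistent with the DFA.
(A) (0|1)*10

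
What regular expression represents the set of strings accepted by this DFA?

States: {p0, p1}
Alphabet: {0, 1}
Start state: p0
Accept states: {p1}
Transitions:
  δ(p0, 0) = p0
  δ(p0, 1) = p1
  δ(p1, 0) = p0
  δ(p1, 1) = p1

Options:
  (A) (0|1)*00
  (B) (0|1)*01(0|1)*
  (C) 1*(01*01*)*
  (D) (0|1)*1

Check each option against the DFA on short strings; one disagreement eliminates an option:
  (A) (0|1)*00: on '1' the DFA goes p0 → p1 and accepts (p1 ∈ Accept), but the regex does not match it → eliminate
  (B) (0|1)*01(0|1)*: on '1' the DFA goes p0 → p1 and accepts (p1 ∈ Accept), but the regex does not match it → eliminate
  (C) 1*(01*01*)*: on ε the DFA stays in p0 and rejects (p0 ∉ Accept), but the regex matches it → eliminate
  (D) (0|1)*1: agrees with the DFA on every string of length ≤ 6
Only (D) is consistent with the DFA.
(D) (0|1)*1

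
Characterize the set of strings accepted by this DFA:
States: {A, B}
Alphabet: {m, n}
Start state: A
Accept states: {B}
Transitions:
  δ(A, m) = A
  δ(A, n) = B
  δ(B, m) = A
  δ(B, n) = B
Testing a few strings:
  'nn' → accept
  'm' → reject
  'mn' → accept
  'nmm' → reject
State roles: A=last symbol not n; B=last symbol is n
All strings over {m,n} ending with n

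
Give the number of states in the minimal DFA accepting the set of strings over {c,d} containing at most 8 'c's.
By Myhill–Nerode, count the distinguishable equivalence classes: 10 classes — having seen 0, 1, …, 8, or >8 copies of 'c'; counts 0 through 8 are accepting and >8 is dead.
10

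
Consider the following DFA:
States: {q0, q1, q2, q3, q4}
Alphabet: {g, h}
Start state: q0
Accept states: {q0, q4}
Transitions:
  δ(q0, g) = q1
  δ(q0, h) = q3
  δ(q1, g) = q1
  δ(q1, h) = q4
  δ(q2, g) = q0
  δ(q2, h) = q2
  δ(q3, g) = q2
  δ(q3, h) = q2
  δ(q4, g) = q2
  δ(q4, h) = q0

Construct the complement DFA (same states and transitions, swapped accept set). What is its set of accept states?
Complement accept states = All states \ Original accept states
= {q0, q1, q2, q3, q4} \ {q0, q4}
{q1, q2, q3}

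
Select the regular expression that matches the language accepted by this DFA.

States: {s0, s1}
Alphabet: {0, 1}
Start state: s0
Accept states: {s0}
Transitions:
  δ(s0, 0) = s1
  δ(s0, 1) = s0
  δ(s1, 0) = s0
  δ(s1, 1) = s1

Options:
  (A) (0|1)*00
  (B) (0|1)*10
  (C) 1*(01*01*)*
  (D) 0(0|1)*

Check each option against the DFA on short strings; one disagreement eliminates an option:
  (A) (0|1)*00: on ε the DFA stays in s0 and accepts (s0 ∈ Accept), but the regex does not match it → eliminate
  (B) (0|1)*10: on ε the DFA stays in s0 and accepts (s0 ∈ Accept), but the regex does not match it → eliminate
  (C) 1*(01*01*)*: agrees with the DFA on every string of length ≤ 6
  (D) 0(0|1)*: on ε the DFA stays in s0 and accepts (s0 ∈ Accept), but the regex does not match it → eliminate
Only (C) is consistent with the DFA.
(C) 1*(01*01*)*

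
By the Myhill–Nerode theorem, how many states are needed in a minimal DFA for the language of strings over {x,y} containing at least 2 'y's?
By Myhill–Nerode, count the distinguishable equivalence classes: 3 classes — having seen 0, 1, or ≥2 copies of 'y'; any two classes i < j (j ≤ 2) are distinguished by the string y^(2−j), which takes class j to 2 copies (accepted) but leaves class i below 2 (rejected).
3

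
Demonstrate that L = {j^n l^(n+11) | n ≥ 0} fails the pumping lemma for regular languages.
Assume L is regular with pumping length p. Idea: pumping the j-block breaks the fixed offset of 11.
Choose s = j^p l^(p+11) ∈ L. By the pumping lemma, s = xyz with |xy| ≤ p, |y| > 0, so y = j^k with k ≥ 1. Then xy²z = j^(p+k) l^(p+11). For this to be in L we would need p+11 = (p+k)+11, i.e. k = 0, contradicting k ≥ 1. So xy²z ∉ L.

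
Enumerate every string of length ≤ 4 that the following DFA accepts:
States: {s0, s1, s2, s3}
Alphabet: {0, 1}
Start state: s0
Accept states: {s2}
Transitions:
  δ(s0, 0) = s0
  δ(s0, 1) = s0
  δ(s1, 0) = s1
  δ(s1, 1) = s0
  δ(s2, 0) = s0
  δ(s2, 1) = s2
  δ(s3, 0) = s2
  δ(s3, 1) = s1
None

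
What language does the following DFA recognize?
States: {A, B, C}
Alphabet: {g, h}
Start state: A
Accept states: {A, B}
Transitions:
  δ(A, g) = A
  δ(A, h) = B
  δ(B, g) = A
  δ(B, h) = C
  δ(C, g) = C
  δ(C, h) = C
Testing a few strings:
  'ghgg' → accept
  'ghg' → accept
  'g' → accept
  'h' → accept
State roles: A=last symbol not h (ok); B=last symbol h (ok); C=saw hh (dead)
All strings over {g,h} with no two consecutive h's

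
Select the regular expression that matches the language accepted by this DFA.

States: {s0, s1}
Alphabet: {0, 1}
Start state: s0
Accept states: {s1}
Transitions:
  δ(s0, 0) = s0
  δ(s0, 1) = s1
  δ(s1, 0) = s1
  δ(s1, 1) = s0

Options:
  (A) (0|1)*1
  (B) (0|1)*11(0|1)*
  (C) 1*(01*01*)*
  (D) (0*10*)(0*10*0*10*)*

Check each option against the DFA on short strings; one disagreement eliminates an option:
  (A) (0|1)*1: on '10' the DFA goes s0 → s1 → s1 and accepts (s1 ∈ Accept), but the regex does not match it → eliminate
  (B) (0|1)*11(0|1)*: on '1' the DFA goes s0 → s1 and accepts (s1 ∈ Accept), but the regex does not match it → eliminate
  (C) 1*(01*01*)*: on ε the DFA stays in s0 and rejects (s0 ∉ Accept), but the regex matches it → eliminate
  (D) (0*10*)(0*10*0*10*)*: agrees with the DFA on every string of length ≤ 6
Only (D) is consistent with the DFA.
(D) (0*10*)(0*10*0*10*)*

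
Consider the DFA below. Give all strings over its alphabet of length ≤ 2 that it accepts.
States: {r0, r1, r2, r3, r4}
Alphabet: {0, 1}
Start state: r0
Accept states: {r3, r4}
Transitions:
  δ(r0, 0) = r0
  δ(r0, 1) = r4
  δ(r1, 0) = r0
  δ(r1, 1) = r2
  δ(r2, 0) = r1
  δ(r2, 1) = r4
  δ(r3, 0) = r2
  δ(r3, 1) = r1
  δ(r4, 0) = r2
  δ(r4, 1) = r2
1, 01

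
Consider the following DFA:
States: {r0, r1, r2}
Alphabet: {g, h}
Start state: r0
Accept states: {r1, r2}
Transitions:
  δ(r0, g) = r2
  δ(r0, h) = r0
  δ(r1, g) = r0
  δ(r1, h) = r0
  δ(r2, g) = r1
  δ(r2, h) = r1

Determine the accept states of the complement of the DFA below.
Complement accept states = All states \ Original accept states
= {r0, r1, r2} \ {r1, r2}
{r0}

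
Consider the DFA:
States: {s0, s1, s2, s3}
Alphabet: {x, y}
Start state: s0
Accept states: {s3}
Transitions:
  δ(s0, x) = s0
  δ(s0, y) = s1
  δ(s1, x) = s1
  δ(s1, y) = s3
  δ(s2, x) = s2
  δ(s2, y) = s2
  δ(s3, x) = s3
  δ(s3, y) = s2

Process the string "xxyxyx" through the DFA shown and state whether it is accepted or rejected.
Processing string "xxyxyx":
  s0 --x--> s0
  s0 --x--> s0
  s0 --y--> s1
  s1 --x--> s1
  s1 --y--> s3
  s3 --x--> s3
Final state: s3
Accept states: {s3}
Yes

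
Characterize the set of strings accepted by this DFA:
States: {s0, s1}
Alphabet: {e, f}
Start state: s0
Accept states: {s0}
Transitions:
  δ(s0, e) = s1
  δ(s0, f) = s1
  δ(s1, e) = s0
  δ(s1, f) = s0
Testing a few strings:
  'fef' → reject
  'e' → reject
  'ee' → accept
  'fee' → reject
State roles: s0=even length so far; s1=odd length so far
All strings over {e,f} of even length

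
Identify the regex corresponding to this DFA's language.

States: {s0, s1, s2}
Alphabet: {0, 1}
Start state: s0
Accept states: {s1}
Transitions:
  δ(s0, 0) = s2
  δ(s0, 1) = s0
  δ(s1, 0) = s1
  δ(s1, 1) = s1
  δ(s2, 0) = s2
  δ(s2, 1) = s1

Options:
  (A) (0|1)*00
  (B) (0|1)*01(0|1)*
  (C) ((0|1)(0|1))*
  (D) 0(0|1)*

Check each option against the DFA on short strings; one disagreement eliminates an option:
  (A) (0|1)*00: on '00' the DFA goes s0 → s2 → s2 and rejects (s2 ∉ Accept), but the regex matches it → eliminate
  (B) (0|1)*01(0|1)*: agrees with the DFA on every string of length ≤ 6
  (C) ((0|1)(0|1))*: on ε the DFA stays in s0 and rejects (s0 ∉ Accept), but the regex matches it → eliminate
  (D) 0(0|1)*: on '0' the DFA goes s0 → s2 and rejects (s2 ∉ Accept), but the regex matches it → eliminate
Only (B) is consistent with the DFA.
(B) (0|1)*01(0|1)*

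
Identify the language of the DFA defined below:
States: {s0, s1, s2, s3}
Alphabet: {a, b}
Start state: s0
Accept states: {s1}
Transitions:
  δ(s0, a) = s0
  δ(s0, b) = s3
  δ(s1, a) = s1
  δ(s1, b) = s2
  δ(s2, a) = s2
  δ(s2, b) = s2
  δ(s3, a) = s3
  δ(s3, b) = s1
Testing a few strings:
  'aa' → reject
  'abb' → accept
  'bba' → accept
  'ba' → reject
State roles: s0=zero b's; s1=two b's; s2=≥ three b's (dead); s3=one b
All strings over {a,b} containing exactly two b's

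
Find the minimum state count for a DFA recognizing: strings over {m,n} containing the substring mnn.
By Myhill–Nerode, count the distinguishable equivalence classes: 4 classes — one per longest suffix of the input that is a prefix of 'mnn' (lengths 0 through 2), plus an absorbing 'already seen mnn' class.
4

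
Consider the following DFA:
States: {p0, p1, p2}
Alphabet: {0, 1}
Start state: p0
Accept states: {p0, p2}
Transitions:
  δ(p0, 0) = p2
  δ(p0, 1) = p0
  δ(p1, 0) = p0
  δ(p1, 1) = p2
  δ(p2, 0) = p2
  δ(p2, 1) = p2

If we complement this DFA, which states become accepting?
Complement accept states = All states \ Original accept states
= {p0, p1, p2} \ {p0, p2}
{p1}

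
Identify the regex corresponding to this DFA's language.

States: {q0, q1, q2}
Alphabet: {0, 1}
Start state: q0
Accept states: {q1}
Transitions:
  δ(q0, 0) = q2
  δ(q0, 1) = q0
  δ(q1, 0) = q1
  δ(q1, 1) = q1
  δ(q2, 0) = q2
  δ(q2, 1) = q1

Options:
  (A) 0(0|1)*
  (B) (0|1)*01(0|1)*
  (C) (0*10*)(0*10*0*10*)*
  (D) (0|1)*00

Check each option against the DFA on short strings; one disagreement eliminates an option:
  (A) 0(0|1)*: on '0' the DFA goes q0 → q2 and rejects (q2 ∉ Accept), but the regex matches it → eliminate
  (B) (0|1)*01(0|1)*: agrees with the DFA on every string of length ≤ 6
  (C) (0*10*)(0*10*0*10*)*: on '1' the DFA goes q0 → q0 and rejects (q0 ∉ Accept), but the regex matches it → eliminate
  (D) (0|1)*00: on '00' the DFA goes q0 → q2 → q2 and rejects (q2 ∉ Accept), but the regex matches it → eliminate
Only (B) is consistent with the DFA.
(B) (0|1)*01(0|1)*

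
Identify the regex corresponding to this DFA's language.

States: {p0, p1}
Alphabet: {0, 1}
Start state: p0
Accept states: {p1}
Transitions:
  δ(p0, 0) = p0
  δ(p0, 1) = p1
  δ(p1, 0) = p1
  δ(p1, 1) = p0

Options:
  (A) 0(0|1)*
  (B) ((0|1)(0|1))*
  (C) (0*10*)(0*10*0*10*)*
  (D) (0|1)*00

Check each option against the DFA on short strings; one disagreement eliminates an option:
  (A) 0(0|1)*: on '0' the DFA goes p0 → p0 and rejects (p0 ∉ Accept), but the regex matches it → eliminate
  (B) ((0|1)(0|1))*: on ε the DFA stays in p0 and rejects (p0 ∉ Accept), but the regex matches it → eliminate
  (C) (0*10*)(0*10*0*10*)*: agrees with the DFA on every string of length ≤ 6
  (D) (0|1)*00: on '1' the DFA goes p0 → p1 and accepts (p1 ∈ Accept), but the regex does not match it → eliminate
Only (C) is consistent with the DFA.
(C) (0*10*)(0*10*0*10*)*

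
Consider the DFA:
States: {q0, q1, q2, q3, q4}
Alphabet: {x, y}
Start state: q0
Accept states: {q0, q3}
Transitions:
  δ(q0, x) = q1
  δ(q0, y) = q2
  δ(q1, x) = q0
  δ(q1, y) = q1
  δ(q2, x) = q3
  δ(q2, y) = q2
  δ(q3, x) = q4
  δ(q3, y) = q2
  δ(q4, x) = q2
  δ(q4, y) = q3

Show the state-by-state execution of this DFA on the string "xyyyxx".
read 'x': q0 → q1
  read 'y': q1 → q1
  read 'y': q1 → q1
  read 'y': q1 → q1
  read 'x': q1 → q0
  read 'x': q0 → q1
q0 -> q1 -> q1 -> q1 -> q1 -> q0 -> q1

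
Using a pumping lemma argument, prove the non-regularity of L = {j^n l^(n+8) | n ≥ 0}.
Assume L is regular with pumping length p. Idea: pumping the j-block breaks the fixed offset of 8.
Choose s = j^p l^(p+8) ∈ L. By the pumping lemma, s = xyz with |xy| ≤ p, |y| > 0, so y = j^k with k ≥ 1. Then xy²z = j^(p+k) l^(p+8). For this to be in L we would need p+8 = (p+k)+8, i.e. k = 0, contradicting k ≥ 1. So xy²z ∉ L.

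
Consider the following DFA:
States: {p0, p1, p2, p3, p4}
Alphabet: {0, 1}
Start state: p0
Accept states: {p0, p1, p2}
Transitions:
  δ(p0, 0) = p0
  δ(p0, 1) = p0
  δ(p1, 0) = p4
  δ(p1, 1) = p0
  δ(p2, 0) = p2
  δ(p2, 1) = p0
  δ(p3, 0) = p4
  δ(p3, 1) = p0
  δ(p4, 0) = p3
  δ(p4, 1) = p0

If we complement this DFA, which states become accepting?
Complement accept states = All states \ Original accept states
= {p0, p1, p2, p3, p4} \ {p0, p1, p2}
{p3, p4}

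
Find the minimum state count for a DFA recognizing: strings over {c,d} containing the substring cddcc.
By Myhill–Nerode, count the distinguishable equivalence classes: 6 classes — one per longest suffix of the input that is a prefix of 'cddcc' (lengths 0 through 4), plus an absorbing 'already seen cddcc' class.
6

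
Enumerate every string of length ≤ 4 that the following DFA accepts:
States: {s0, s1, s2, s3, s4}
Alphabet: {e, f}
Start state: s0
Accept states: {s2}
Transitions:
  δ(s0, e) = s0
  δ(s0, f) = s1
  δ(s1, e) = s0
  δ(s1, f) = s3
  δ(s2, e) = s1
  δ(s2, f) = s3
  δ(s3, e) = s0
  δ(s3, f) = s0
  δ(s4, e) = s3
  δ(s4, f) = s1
None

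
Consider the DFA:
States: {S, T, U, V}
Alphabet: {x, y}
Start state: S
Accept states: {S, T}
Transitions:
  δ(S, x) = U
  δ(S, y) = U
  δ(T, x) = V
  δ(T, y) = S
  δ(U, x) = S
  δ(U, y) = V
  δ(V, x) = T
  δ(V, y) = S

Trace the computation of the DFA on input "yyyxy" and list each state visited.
read 'y': S → U
  read 'y': U → V
  read 'y': V → S
  read 'x': S → U
  read 'y': U → V
S -> U -> V -> S -> U -> V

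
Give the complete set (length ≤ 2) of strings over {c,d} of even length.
ε, cc, cd, dc, dd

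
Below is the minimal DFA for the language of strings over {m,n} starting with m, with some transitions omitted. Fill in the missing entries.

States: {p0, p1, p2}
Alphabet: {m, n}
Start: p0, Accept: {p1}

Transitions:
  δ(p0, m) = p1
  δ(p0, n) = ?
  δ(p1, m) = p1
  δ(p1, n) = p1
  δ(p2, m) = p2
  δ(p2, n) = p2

From the language and accept set, identify what each state tracks — p0: no input read; p1: started with m; p2: started with n (dead).
Each missing δ(q, a) is the state matching the new tracked value after reading a.
δ(p0, n) = p2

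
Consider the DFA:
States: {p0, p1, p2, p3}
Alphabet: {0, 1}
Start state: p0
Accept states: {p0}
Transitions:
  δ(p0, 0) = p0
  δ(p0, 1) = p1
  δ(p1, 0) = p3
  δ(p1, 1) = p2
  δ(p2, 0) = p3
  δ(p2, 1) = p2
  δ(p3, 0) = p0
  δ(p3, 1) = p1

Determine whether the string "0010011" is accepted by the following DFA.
Processing string "0010011":
  p0 --0--> p0
  p0 --0--> p0
  p0 --1--> p1
  p1 --0--> p3
  p3 --0--> p0
  p0 --1--> p1
  p1 --1--> p2
Final state: p2
Accept states: {p0}
No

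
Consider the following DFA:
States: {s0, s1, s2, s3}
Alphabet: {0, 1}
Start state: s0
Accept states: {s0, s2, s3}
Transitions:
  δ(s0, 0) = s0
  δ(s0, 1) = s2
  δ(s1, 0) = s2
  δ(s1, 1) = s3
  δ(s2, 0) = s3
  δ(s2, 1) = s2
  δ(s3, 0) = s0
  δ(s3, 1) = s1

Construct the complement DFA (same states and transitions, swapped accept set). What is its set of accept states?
Complement accept states = All states \ Original accept states
= {s0, s1, s2, s3} \ {s0, s2, s3}
{s1}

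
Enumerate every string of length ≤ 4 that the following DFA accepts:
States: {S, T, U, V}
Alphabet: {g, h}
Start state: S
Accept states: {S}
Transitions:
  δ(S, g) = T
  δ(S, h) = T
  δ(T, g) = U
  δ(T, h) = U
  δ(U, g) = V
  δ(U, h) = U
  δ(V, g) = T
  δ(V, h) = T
ε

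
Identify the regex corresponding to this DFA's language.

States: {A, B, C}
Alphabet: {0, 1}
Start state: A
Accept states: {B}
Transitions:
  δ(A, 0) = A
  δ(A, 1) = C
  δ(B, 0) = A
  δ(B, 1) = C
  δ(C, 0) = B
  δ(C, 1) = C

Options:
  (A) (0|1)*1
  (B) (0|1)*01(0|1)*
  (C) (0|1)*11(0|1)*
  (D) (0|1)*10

Check each option against the DFA on short strings; one disagreement eliminates an option:
  (A) (0|1)*1: on '1' the DFA goes A → C and rejects (C ∉ Accept), but the regex matches it → eliminate
  (B) (0|1)*01(0|1)*: on '01' the DFA goes A → A → C and rejects (C ∉ Accept), but the regex matches it → eliminate
  (C) (0|1)*11(0|1)*: on '10' the DFA goes A → C → B and accepts (B ∈ Accept), but the regex does not match it → eliminate
  (D) (0|1)*10: agrees with the DFA on every string of length ≤ 6
Only (D) is consistent with the DFA.
(D) (0|1)*10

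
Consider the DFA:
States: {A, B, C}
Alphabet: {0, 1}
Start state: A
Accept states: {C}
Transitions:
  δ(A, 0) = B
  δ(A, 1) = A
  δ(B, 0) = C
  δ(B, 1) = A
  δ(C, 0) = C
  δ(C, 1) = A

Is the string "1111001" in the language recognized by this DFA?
Processing string "1111001":
  A --1--> A
  A --1--> A
  A --1--> A
  A --1--> A
  A --0--> B
  B --0--> C
  C --1--> A
Final state: A
Accept states: {C}
No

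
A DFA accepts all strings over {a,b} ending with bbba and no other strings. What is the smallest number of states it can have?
By Myhill–Nerode, count the distinguishable equivalence classes: 5 classes — one per longest suffix of the input that is a prefix of 'bbba' (lengths 0 through 4); only the length-4 class is accepting.
5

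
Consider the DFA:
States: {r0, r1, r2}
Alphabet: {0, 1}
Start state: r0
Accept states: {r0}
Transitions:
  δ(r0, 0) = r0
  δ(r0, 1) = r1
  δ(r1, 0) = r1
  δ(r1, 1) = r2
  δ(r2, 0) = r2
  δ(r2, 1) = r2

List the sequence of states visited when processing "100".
read '1': r0 → r1
  read '0': r1 → r1
  read '0': r1 → r1
r0 -> r1 -> r1 -> r1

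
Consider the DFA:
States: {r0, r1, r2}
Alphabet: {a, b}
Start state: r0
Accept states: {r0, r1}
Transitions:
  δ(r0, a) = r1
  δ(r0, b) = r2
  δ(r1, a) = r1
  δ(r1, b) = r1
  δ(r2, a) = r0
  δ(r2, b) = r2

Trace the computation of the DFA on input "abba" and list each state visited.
read 'a': r0 → r1
  read 'b': r1 → r1
  read 'b': r1 → r1
  read 'a': r1 → r1
r0 -> r1 -> r1 -> r1 -> r1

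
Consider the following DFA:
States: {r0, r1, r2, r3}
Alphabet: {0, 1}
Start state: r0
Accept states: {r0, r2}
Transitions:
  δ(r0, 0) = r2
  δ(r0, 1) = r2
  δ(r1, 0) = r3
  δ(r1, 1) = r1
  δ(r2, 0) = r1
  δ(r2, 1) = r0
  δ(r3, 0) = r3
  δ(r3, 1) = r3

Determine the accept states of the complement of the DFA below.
Complement accept states = All states \ Original accept states
= {r0, r1, r2, r3} \ {r0, r2}
{r1, r3}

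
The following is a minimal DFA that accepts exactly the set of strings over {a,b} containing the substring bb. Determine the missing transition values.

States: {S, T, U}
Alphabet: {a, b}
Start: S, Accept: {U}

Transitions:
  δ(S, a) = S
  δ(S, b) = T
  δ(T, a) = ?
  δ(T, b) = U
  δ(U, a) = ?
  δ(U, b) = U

From the language and accept set, identify what each state tracks — S: no progress toward bb; T: one trailing b; U: substring bb seen.
Each missing δ(q, a) is the state matching the new tracked value after reading a.
δ(T, a) = S; δ(U, a) = U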